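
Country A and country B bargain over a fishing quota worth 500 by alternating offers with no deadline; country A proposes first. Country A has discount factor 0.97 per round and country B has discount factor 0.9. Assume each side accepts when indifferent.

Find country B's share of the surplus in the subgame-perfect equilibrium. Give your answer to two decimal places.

106.30

Let x be country A's share when country A proposes and y be country B's share when country B proposes.
Country B accepts iff offered ≥ 0.9·y, so x = 500 − 0.9y. Symmetrically y = 500 − 0.97x.
Substituting: x = 500 − 0.9(500 − 0.97x), giving x(1 − 0.97·0.9) = 500(1 − 0.9).
So x = 500 × 0.1 / 0.127 ≈ 393.7008, and country B receives 500 − x ≈ 106.2992.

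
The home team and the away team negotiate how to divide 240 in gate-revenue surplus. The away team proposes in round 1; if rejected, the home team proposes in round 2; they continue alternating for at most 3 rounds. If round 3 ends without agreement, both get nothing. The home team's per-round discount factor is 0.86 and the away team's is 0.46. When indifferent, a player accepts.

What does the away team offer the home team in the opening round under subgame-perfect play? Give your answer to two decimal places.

111.46

Work backward from the last round.
Round 3 (the away team proposes): rejection yields 0 for the home team; the away team offers 0 and keeps 240.
Round 2 (the home team proposes): the away team can get 240 next round, worth 0.46 × 240 = 110.4 now, so the home team offers 110.4, keeping 129.6.
Round 1 (the away team proposes): the home team can get 129.6 next round, worth 0.86 × 129.6 = 111.456 now, so the away team offers 111.456, keeping 128.544.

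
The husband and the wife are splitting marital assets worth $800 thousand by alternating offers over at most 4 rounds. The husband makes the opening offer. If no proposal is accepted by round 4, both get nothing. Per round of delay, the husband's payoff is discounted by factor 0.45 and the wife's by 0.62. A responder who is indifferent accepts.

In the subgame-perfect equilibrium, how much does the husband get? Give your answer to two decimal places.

Round 4 (the wife proposes): the husband will accept anything ≥ 0, so the wife offers 0 and keeps 800.
Round 3 (the husband proposes): the wife can get 800 next round, worth 0.62 × 800 = 496 now, so the husband offers 496, keeping 304.
Round 2 (the wife proposes): the husband can get 304 next round, worth 0.45 × 304 = 136.8 now. The wife offers 136.8 and keeps 800 − 136.8 = 663.2.
Round 1 (the husband proposes): the wife can get 663.2 next round, worth 0.62 × 663.2 = 411.184 now; the husband offers that and keeps 388.816.

388.82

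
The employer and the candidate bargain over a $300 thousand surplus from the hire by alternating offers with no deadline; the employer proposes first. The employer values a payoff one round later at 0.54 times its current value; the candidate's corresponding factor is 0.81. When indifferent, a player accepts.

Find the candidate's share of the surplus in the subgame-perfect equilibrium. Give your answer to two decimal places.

Let x be the employer's share when the employer proposes and y be the candidate's share when the candidate proposes.
The candidate accepts iff offered ≥ 0.81·y, so x = 300 − 0.81y. Symmetrically y = 300 − 0.54x.
Substituting: x = 300 − 0.81(300 − 0.54x), giving x(1 − 0.54·0.81) = 300(1 − 0.81).
So x = 300 × 0.19 / 0.5626 ≈ 101.3153, and the candidate receives 300 − x ≈ 198.6847.

198.68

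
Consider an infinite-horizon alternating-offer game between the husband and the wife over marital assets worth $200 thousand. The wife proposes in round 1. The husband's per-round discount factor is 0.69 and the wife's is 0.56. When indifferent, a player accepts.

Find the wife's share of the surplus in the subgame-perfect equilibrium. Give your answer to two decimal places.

101.04

When the wife proposes, the husband accepts any offer worth at least 0.69 times what the husband would get by proposing next round; and vice versa.
This gives x = 200 − 0.69y and y = 200 − 0.56x, where x and y are each side's share when it proposes.
Hence (1 − 0.69·0.56)x = 200(1 − 0.69), i.e. 0.6136·x = 62.
x ≈ 101.0430; the husband's share is 200 − x ≈ 98.9570.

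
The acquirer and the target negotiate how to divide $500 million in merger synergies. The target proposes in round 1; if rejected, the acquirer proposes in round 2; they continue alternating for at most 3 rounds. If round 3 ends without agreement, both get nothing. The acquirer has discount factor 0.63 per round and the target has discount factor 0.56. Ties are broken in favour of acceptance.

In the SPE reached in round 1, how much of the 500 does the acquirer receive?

138.6

Round 3 (the target proposes): rejection yields 0 for the acquirer; the target offers 0 and keeps 500.
Round 2 (the acquirer proposes): the target can get 500 next round, worth 0.56 × 500 = 280 now; the acquirer offers that and keeps 220.
Round 1 (the target proposes): the acquirer can get 220 next round, worth 0.63 × 220 = 138.6 now, so the target offers 138.6, keeping 361.4.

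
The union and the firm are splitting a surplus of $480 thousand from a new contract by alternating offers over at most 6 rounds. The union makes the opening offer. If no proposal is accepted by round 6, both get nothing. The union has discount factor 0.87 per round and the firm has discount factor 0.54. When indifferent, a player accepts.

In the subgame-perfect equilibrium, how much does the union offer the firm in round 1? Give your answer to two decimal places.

Round 6 (the firm proposes): rejection yields 0 for the union; the firm offers 0 and keeps 480.
Round 5 (the union proposes): the firm can get 480 next round, worth 0.54 × 480 = 259.2 now; the union offers that and keeps 220.8.
Round 4 (the firm proposes): the union can get 220.8 next round, worth 0.87 × 220.8 = 192.096 now. The firm offers 192.096 and keeps 480 − 192.096 = 287.904.
Round 3 (the union proposes): the firm can get 287.904 next round, worth 0.54 × 287.904 = 155.46816 now; the union offers that and keeps 324.53184.
Round 2 (the firm proposes): the union can get 324.53184 next round, worth 0.87 × 324.53184 = 282.3427008 now; the firm offers that and keeps 197.6572992.
Round 1 (the union proposes): the firm can get 197.6572992 next round, worth 0.54 × 197.6572992 = 106.734941568 now. The union offers 106.734941568 and keeps 480 − 106.734941568 = 373.265058432.

106.73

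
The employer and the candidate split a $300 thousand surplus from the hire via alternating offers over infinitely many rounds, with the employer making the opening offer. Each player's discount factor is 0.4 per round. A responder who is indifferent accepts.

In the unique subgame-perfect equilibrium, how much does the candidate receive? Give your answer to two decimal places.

85.71

When the employer proposes, the candidate accepts any offer worth at least 0.4 times what the candidate would get by proposing next round; and vice versa.
This gives x = 300 − 0.4y and y = 300 − 0.4x, where x and y are each side's share when it proposes.
Hence (1 − 0.4·0.4)x = 300(1 − 0.4), i.e. 0.84·x = 180.
x ≈ 214.2857; the candidate's share is 300 − x ≈ 85.7143.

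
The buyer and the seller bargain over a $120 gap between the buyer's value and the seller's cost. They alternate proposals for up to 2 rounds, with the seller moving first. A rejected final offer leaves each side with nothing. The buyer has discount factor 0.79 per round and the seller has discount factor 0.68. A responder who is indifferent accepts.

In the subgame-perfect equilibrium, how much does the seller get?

Round 2 (the buyer proposes): the seller will accept anything ≥ 0, so the buyer offers 0 and keeps 120.
Round 1 (the seller proposes): the buyer can get 120 next round, worth 0.79 × 120 = 94.8 now; the seller offers that and keeps 25.2.

25.2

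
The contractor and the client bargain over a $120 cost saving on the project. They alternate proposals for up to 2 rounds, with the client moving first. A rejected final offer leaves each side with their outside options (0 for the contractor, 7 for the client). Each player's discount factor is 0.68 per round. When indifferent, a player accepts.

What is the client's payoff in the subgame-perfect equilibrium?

Round 2 (the contractor proposes): the client gets 7 if talks fail, so the contractor offers 7 and keeps 113.
Round 1 (the client proposes): the contractor can get 113 next round, worth 0.68 × 113 = 76.84 now, so the client offers 76.84, keeping 43.16.

43.16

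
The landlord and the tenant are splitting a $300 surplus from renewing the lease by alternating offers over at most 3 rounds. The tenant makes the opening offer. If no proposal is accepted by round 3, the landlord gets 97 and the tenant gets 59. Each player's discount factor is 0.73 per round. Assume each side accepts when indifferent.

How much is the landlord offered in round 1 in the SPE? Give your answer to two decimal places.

110.82

Round 3 (the tenant proposes): the landlord gets 97 if talks fail, so the tenant offers 97 and keeps 203.
Round 2 (the landlord proposes): the tenant can get 203 next round, worth 0.73 × 203 = 148.19 now; the landlord offers that and keeps 151.81.
Round 1 (the tenant proposes): the landlord can get 151.81 next round, worth 0.73 × 151.81 = 110.8213 now; the tenant offers that and keeps 189.1787.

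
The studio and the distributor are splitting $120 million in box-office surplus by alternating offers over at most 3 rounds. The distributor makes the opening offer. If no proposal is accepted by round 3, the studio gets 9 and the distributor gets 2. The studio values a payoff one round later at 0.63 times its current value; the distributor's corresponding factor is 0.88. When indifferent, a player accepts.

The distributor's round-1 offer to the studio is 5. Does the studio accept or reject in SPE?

Reject

Round 3 (the distributor proposes): the studio gets 9 if talks fail, so the distributor offers 9 and keeps 111.
Round 2 (the studio proposes): the distributor can get 111 next round, worth 0.88 × 111 = 97.68 now, so the studio offers 97.68, keeping 22.32.
So by rejecting in round 1, the studio gets 22.32 next round, worth 0.63 × 22.32 = 14.0616 now.
Offer 5 < 14.0616, so the studio rejects.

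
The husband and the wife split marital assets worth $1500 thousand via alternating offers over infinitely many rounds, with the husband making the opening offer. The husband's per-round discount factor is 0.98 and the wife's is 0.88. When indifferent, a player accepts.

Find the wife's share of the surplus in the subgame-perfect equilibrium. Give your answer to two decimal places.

In a stationary SPE each proposer offers the other exactly their discounted continuation value.
If the husband keeps x when proposing and the wife keeps y when proposing, then x = 1500 − 0.88y and y = 1500 − 0.98x.
Solving: x = 1500(1 − 0.88) / (1 − 0.98·0.88) = 180 / 0.1376 ≈ 1308.1395.
The wife gets 1500 − 1308.1395 ≈ 191.8605.

191.86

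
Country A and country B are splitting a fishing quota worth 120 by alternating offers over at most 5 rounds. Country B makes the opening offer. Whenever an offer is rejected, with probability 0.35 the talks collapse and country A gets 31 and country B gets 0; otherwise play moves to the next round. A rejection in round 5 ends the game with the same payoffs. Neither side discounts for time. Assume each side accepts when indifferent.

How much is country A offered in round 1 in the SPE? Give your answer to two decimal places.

59.80

Round 5 (country B proposes): country A gets 31 if talks fail, so country B offers 31 and keeps 89.
Round 4 (country A proposes): rejecting gives country B an expected 0.65 × 89 = 57.85, so country A offers 57.85, keeping 62.15.
Round 3 (country B proposes): rejecting gives country A an expected 0.65 × 62.15 + 0.35 × 31 = 51.2475. Country B offers 51.2475 and keeps 120 − 51.2475 = 68.7525.
Round 2 (country A proposes): rejecting gives country B an expected 0.65 × 68.7525 = 44.689125. Country A offers 44.689125 and keeps 120 − 44.689125 = 75.310875.
Round 1 (country B proposes): rejecting gives country A an expected 0.65 × 75.310875 + 0.35 × 31 = 59.80206875. Country B offers 59.80206875 and keeps 120 − 59.80206875 = 60.19793125.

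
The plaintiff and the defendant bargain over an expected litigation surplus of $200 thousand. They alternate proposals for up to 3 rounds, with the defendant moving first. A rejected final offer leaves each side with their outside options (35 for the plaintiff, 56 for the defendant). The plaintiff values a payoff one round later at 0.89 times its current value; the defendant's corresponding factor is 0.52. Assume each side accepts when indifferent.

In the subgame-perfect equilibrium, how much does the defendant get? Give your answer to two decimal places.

Solve by backward induction from round 3.
Round 3 (the defendant proposes): the plaintiff gets 35 if talks fail, so the defendant offers 35 and keeps 165.
Round 2 (the plaintiff proposes): the defendant can get 165 next round, worth 0.52 × 165 = 85.8 now. The plaintiff offers 85.8 and keeps 200 − 85.8 = 114.2.
Round 1 (the defendant proposes): the plaintiff can get 114.2 next round, worth 0.89 × 114.2 = 101.638 now; the defendant offers that and keeps 98.362.

98.36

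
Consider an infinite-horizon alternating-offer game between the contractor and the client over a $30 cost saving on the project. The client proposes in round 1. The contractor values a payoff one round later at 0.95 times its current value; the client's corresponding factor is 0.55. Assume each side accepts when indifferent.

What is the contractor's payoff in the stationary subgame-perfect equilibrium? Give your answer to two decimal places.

Let x be the client's share when the client proposes and y be the contractor's share when the contractor proposes.
The contractor accepts iff offered ≥ 0.95·y, so x = 30 − 0.95y. Symmetrically y = 30 − 0.55x.
Substituting: x = 30 − 0.95(30 − 0.55x), giving x(1 − 0.55·0.95) = 30(1 − 0.95).
So x = 30 × 0.05 / 0.4775 ≈ 3.1414, and the contractor receives 30 − x ≈ 26.8586.

26.86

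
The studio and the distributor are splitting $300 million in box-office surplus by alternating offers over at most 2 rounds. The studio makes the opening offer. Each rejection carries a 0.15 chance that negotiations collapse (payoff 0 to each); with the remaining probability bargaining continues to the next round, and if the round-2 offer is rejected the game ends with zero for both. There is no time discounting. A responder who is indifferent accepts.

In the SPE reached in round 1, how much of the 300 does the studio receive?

Round 2 (the distributor proposes): the studio will accept anything ≥ 0, so the distributor offers 0 and keeps 300.
Round 1 (the studio proposes): rejecting gives the distributor an expected 0.85 × 300 = 255. The studio offers 255 and keeps 300 − 255 = 45.

45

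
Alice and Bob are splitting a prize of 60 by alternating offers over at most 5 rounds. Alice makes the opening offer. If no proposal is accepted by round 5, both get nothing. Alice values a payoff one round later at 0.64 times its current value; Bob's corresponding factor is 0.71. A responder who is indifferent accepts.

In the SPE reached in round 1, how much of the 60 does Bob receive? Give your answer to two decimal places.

22.30

Work backward from the last round.
Round 5 (Alice proposes): rejection yields 0 for Bob; Alice offers 0 and keeps 60.
Round 4 (Bob proposes): Alice can get 60 next round, worth 0.64 × 60 = 38.4 now. Bob offers 38.4 and keeps 60 − 38.4 = 21.6.
Round 3 (Alice proposes): Bob can get 21.6 next round, worth 0.71 × 21.6 = 15.336 now. Alice offers 15.336 and keeps 60 − 15.336 = 44.664.
Round 2 (Bob proposes): Alice can get 44.664 next round, worth 0.64 × 44.664 = 28.58496 now. Bob offers 28.58496 and keeps 60 − 28.58496 = 31.41504.
Round 1 (Alice proposes): Bob can get 31.41504 next round, worth 0.71 × 31.41504 = 22.3046784 now. Alice offers 22.3046784 and keeps 60 − 22.3046784 = 37.6953216.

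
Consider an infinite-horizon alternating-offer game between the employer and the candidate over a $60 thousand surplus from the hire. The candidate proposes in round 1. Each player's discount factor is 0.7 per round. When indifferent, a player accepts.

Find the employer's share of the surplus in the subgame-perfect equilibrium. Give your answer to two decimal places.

24.71

Let x be the candidate's share when the candidate proposes and y be the employer's share when the employer proposes.
The employer accepts iff offered ≥ 0.7·y, so x = 60 − 0.7y. Symmetrically y = 60 − 0.7x.
Substituting: x = 60 − 0.7(60 − 0.7x), giving x(1 − 0.7·0.7) = 60(1 − 0.7).
So x = 60 × 0.3 / 0.51 ≈ 35.2941, and the employer receives 60 − x ≈ 24.7059.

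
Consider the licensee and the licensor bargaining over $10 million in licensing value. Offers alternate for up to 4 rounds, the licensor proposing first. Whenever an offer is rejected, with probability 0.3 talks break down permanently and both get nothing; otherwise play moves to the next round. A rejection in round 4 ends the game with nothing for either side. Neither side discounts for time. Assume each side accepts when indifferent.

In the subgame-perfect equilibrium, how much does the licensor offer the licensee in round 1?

5.53

Round 4 (the licensee proposes): rejection yields 0 for the licensor; the licensee offers 0 and keeps 10.
Round 3 (the licensor proposes): rejecting gives the licensee an expected 0.7 × 10 = 7; the licensor offers that and keeps 3.
Round 2 (the licensee proposes): rejecting gives the licensor an expected 0.7 × 3 = 2.1; the licensee offers that and keeps 7.9.
Round 1 (the licensor proposes): rejecting gives the licensee an expected 0.7 × 7.9 = 5.53, so the licensor offers 5.53, keeping 4.47.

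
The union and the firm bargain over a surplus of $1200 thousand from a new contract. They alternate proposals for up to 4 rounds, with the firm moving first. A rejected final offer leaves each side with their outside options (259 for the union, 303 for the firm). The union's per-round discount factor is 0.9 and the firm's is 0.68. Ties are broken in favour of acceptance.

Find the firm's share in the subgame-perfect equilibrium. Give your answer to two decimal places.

Round 4 (the union proposes): the firm gets 303 if talks fail, so the union offers 303 and keeps 897.
Round 3 (the firm proposes): the union can get 897 next round, worth 0.9 × 897 = 807.3 now; the firm offers that and keeps 392.7.
Round 2 (the union proposes): the firm can get 392.7 next round, worth 0.68 × 392.7 = 267.036 now, so the union offers 267.036, keeping 932.964.
Round 1 (the firm proposes): the union can get 932.964 next round, worth 0.9 × 932.964 = 839.6676 now, so the firm offers 839.6676, keeping 360.3324.

360.33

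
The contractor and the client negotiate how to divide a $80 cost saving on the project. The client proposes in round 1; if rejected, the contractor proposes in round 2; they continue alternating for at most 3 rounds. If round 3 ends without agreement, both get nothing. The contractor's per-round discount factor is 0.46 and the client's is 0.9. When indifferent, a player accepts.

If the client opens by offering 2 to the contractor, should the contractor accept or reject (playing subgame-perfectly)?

Work out the contractor's continuation value if the offer is rejected.
Round 3 (the client proposes): the contractor will accept anything ≥ 0, so the client offers 0 and keeps 80.
Round 2 (the contractor proposes): the client can get 80 next round, worth 0.9 × 80 = 72 now, so the contractor offers 72, keeping 8.
So by rejecting in round 1, the contractor gets 8 next round, worth 0.46 × 8 = 3.68 now.
Offer 2 < 3.68, so the contractor rejects.

Reject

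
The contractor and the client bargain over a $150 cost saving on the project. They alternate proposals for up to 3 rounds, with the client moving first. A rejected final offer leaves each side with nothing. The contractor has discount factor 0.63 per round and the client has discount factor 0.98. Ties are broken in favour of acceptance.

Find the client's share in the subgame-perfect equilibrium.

Round 3 (the client proposes): rejection yields 0 for the contractor; the client offers 0 and keeps 150.
Round 2 (the contractor proposes): the client can get 150 next round, worth 0.98 × 150 = 147 now, so the contractor offers 147, keeping 3.
Round 1 (the client proposes): the contractor can get 3 next round, worth 0.63 × 3 = 1.89 now, so the client offers 1.89, keeping 148.11.

148.11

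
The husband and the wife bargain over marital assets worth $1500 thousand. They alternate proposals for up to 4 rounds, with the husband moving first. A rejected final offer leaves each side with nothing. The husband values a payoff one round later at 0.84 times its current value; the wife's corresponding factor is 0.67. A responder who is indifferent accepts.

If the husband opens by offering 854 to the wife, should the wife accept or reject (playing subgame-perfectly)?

Round 4 (the wife proposes): rejection yields 0 for the husband; the wife offers 0 and keeps 1500.
Round 3 (the husband proposes): the wife can get 1500 next round, worth 0.67 × 1500 = 1005 now; the husband offers that and keeps 495.
Round 2 (the wife proposes): the husband can get 495 next round, worth 0.84 × 495 = 415.8 now, so the wife offers 415.8, keeping 1084.2.
So by rejecting in round 1, the wife gets 1084.2 next round, worth 0.67 × 1084.2 = 726.414 now.
Offer 854 ≥ 726.414, so the wife accepts.

Accept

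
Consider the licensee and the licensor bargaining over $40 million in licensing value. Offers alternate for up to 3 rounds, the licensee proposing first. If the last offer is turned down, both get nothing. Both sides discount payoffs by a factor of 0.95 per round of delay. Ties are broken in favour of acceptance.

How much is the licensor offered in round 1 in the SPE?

1.9

By backward induction:
Round 3 (the licensee proposes): rejection yields 0 for the licensor; the licensee offers 0 and keeps 40.
Round 2 (the licensor proposes): the licensee can get 40 next round, worth 0.95 × 40 = 38 now. The licensor offers 38 and keeps 40 − 38 = 2.
Round 1 (the licensee proposes): the licensor can get 2 next round, worth 0.95 × 2 = 1.9 now, so the licensee offers 1.9, keeping 38.1.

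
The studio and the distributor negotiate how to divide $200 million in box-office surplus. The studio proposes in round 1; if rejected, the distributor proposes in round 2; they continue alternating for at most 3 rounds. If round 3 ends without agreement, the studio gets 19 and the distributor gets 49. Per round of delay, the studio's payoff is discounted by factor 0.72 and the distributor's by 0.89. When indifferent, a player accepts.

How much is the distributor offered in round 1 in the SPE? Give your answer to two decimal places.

Round 3 (the studio proposes): the distributor gets 49 if talks fail, so the studio offers 49 and keeps 151.
Round 2 (the distributor proposes): the studio can get 151 next round, worth 0.72 × 151 = 108.72 now, so the distributor offers 108.72, keeping 91.28.
Round 1 (the studio proposes): the distributor can get 91.28 next round, worth 0.89 × 91.28 = 81.2392 now, so the studio offers 81.2392, keeping 118.7608.

81.24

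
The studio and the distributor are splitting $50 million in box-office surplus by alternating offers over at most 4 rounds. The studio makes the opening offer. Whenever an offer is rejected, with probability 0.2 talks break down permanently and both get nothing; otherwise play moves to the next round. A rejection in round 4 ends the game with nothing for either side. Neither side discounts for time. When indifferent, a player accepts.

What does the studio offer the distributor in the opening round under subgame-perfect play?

By backward induction:
Round 4 (the distributor proposes): rejection yields 0 for the studio; the distributor offers 0 and keeps 50.
Round 3 (the studio proposes): rejecting gives the distributor an expected 0.8 × 50 = 40; the studio offers that and keeps 10.
Round 2 (the distributor proposes): rejecting gives the studio an expected 0.8 × 10 = 8; the distributor offers that and keeps 42.
Round 1 (the studio proposes): rejecting gives the distributor an expected 0.8 × 42 = 33.6. The studio offers 33.6 and keeps 50 − 33.6 = 16.4.

33.6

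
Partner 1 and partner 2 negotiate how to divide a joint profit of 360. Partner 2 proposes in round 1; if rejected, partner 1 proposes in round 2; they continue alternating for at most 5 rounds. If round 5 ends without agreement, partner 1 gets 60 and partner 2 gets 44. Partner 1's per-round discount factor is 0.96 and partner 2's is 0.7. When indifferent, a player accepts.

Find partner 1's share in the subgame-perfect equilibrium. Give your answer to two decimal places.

By backward induction:
Round 5 (partner 2 proposes): partner 1 gets 60 if talks fail, so partner 2 offers 60 and keeps 300.
Round 4 (partner 1 proposes): partner 2 can get 300 next round, worth 0.7 × 300 = 210 now; partner 1 offers that and keeps 150.
Round 3 (partner 2 proposes): partner 1 can get 150 next round, worth 0.96 × 150 = 144 now; partner 2 offers that and keeps 216.
Round 2 (partner 1 proposes): partner 2 can get 216 next round, worth 0.7 × 216 = 151.2 now, so partner 1 offers 151.2, keeping 208.8.
Round 1 (partner 2 proposes): partner 1 can get 208.8 next round, worth 0.96 × 208.8 = 200.448 now; partner 2 offers that and keeps 159.552.

200.45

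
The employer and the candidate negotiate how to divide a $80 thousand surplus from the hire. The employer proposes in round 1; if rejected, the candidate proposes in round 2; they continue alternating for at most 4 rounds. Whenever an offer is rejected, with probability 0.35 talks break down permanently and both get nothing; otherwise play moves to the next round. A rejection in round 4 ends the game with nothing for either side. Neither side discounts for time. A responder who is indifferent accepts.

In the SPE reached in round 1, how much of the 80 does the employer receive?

By backward induction:
Round 4 (the candidate proposes): rejection yields 0 for the employer; the candidate offers 0 and keeps 80.
Round 3 (the employer proposes): rejecting gives the candidate an expected 0.65 × 80 = 52, so the employer offers 52, keeping 28.
Round 2 (the candidate proposes): rejecting gives the employer an expected 0.65 × 28 = 18.2, so the candidate offers 18.2, keeping 61.8.
Round 1 (the employer proposes): rejecting gives the candidate an expected 0.65 × 61.8 = 40.17, so the employer offers 40.17, keeping 39.83.

39.83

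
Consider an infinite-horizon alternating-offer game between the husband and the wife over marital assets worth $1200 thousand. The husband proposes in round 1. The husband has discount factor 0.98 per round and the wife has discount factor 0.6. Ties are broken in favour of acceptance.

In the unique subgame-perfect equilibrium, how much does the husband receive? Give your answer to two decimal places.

1165.05

When the husband proposes, the wife accepts any offer worth at least 0.6 times what the wife would get by proposing next round; and vice versa.
This gives x = 1200 − 0.6y and y = 1200 − 0.98x, where x and y are each side's share when it proposes.
Hence (1 − 0.6·0.98)x = 1200(1 − 0.6), i.e. 0.412·x = 480.
x ≈ 1165.0485; the wife's share is 1200 − x ≈ 34.9515.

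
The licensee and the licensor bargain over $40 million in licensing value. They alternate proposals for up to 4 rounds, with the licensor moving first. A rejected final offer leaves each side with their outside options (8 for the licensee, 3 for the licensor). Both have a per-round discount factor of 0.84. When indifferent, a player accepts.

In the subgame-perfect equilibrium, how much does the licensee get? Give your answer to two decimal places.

Round 4 (the licensee proposes): the licensor gets 3 if talks fail, so the licensee offers 3 and keeps 37.
Round 3 (the licensor proposes): the licensee can get 37 next round, worth 0.84 × 37 = 31.08 now; the licensor offers that and keeps 8.92.
Round 2 (the licensee proposes): the licensor can get 8.92 next round, worth 0.84 × 8.92 = 7.4928 now. The licensee offers 7.4928 and keeps 40 − 7.4928 = 32.5072.
Round 1 (the licensor proposes): the licensee can get 32.5072 next round, worth 0.84 × 32.5072 = 27.306048 now; the licensor offers that and keeps 12.693952.

27.31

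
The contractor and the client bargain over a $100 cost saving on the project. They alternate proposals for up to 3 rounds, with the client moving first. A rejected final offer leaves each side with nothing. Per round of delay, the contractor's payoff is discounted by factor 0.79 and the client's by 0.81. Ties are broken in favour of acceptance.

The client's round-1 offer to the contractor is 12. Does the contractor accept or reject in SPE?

Round 3 (the client proposes): rejection yields 0 for the contractor; the client offers 0 and keeps 100.
Round 2 (the contractor proposes): the client can get 100 next round, worth 0.81 × 100 = 81 now, so the contractor offers 81, keeping 19.
So by rejecting in round 1, the contractor gets 19 next round, worth 0.79 × 19 = 15.01 now.
Offer 12 < 15.01, so the contractor rejects.

Reject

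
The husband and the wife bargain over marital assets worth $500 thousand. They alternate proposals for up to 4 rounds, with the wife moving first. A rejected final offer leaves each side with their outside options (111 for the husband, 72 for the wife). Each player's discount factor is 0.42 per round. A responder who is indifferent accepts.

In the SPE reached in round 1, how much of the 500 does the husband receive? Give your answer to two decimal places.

Round 4 (the husband proposes): the wife gets 72 if talks fail, so the husband offers 72 and keeps 428.
Round 3 (the wife proposes): the husband can get 428 next round, worth 0.42 × 428 = 179.76 now, so the wife offers 179.76, keeping 320.24.
Round 2 (the husband proposes): the wife can get 320.24 next round, worth 0.42 × 320.24 = 134.5008 now, so the husband offers 134.5008, keeping 365.4992.
Round 1 (the wife proposes): the husband can get 365.4992 next round, worth 0.42 × 365.4992 = 153.509664 now; the wife offers that and keeps 346.490336.

153.51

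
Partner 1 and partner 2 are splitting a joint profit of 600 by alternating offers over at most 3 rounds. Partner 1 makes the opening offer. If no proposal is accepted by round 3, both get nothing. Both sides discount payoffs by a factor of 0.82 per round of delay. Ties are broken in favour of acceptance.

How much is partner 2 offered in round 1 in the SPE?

88.56

Work backward from the last round.
Round 3 (partner 1 proposes): partner 2 will accept anything ≥ 0, so partner 1 offers 0 and keeps 600.
Round 2 (partner 2 proposes): partner 1 can get 600 next round, worth 0.82 × 600 = 492 now; partner 2 offers that and keeps 108.
Round 1 (partner 1 proposes): partner 2 can get 108 next round, worth 0.82 × 108 = 88.56 now. Partner 1 offers 88.56 and keeps 600 − 88.56 = 511.44.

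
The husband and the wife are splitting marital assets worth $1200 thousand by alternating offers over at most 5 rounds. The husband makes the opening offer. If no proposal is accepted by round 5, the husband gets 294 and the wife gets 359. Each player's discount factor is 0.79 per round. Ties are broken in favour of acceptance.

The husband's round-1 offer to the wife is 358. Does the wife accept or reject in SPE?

Reject

Round 5 (the husband proposes): the wife gets 359 if talks fail, so the husband offers 359 and keeps 841.
Round 4 (the wife proposes): the husband can get 841 next round, worth 0.79 × 841 = 664.39 now, so the wife offers 664.39, keeping 535.61.
Round 3 (the husband proposes): the wife can get 535.61 next round, worth 0.79 × 535.61 = 423.1319 now. The husband offers 423.1319 and keeps 1200 − 423.1319 = 776.8681.
Round 2 (the wife proposes): the husband can get 776.8681 next round, worth 0.79 × 776.8681 = 613.725799 now; the wife offers that and keeps 586.274201.
So by rejecting in round 1, the wife gets 586.274201 next round, worth 0.79 × 586.274201 = 463.15661879 now.
Offer 358 < 463.15661879, so the wife rejects.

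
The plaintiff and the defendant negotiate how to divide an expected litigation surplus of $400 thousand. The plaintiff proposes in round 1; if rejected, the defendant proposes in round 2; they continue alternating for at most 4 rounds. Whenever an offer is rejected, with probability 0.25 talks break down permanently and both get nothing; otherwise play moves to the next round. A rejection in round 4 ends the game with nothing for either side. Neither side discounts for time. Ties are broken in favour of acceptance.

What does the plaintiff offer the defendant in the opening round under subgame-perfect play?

Round 4 (the defendant proposes): the plaintiff will accept anything ≥ 0, so the defendant offers 0 and keeps 400.
Round 3 (the plaintiff proposes): rejecting gives the defendant an expected 0.75 × 400 = 300. The plaintiff offers 300 and keeps 400 − 300 = 100.
Round 2 (the defendant proposes): rejecting gives the plaintiff an expected 0.75 × 100 = 75. The defendant offers 75 and keeps 400 − 75 = 325.
Round 1 (the plaintiff proposes): rejecting gives the defendant an expected 0.75 × 325 = 243.75, so the plaintiff offers 243.75, keeping 156.25.

243.75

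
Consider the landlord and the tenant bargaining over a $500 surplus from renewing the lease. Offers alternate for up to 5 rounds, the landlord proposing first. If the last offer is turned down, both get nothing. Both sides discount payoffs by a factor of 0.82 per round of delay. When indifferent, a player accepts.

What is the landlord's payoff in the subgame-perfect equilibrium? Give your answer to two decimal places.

376.58

Work backward from the last round.
Round 5 (the landlord proposes): the tenant will accept anything ≥ 0, so the landlord offers 0 and keeps 500.
Round 4 (the tenant proposes): the landlord can get 500 next round, worth 0.82 × 500 = 410 now. The tenant offers 410 and keeps 500 − 410 = 90.
Round 3 (the landlord proposes): the tenant can get 90 next round, worth 0.82 × 90 = 73.8 now; the landlord offers that and keeps 426.2.
Round 2 (the tenant proposes): the landlord can get 426.2 next round, worth 0.82 × 426.2 = 349.484 now, so the tenant offers 349.484, keeping 150.516.
Round 1 (the landlord proposes): the tenant can get 150.516 next round, worth 0.82 × 150.516 = 123.42312 now; the landlord offers that and keeps 376.57688.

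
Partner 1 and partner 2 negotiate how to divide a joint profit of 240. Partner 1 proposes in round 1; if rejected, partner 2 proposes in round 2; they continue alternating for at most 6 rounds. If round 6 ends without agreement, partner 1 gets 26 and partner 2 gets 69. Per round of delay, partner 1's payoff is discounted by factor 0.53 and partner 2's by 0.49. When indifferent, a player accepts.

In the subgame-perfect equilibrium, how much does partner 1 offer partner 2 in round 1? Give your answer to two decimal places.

76.70

By backward induction:
Round 6 (partner 2 proposes): partner 1 gets 26 if talks fail, so partner 2 offers 26 and keeps 214.
Round 5 (partner 1 proposes): partner 2 can get 214 next round, worth 0.49 × 214 = 104.86 now, so partner 1 offers 104.86, keeping 135.14.
Round 4 (partner 2 proposes): partner 1 can get 135.14 next round, worth 0.53 × 135.14 = 71.6242 now; partner 2 offers that and keeps 168.3758.
Round 3 (partner 1 proposes): partner 2 can get 168.3758 next round, worth 0.49 × 168.3758 = 82.504142 now; partner 1 offers that and keeps 157.495858.
Round 2 (partner 2 proposes): partner 1 can get 157.495858 next round, worth 0.53 × 157.495858 = 83.47280474 now; partner 2 offers that and keeps 156.52719526.
Round 1 (partner 1 proposes): partner 2 can get 156.52719526 next round, worth 0.49 × 156.52719526 = 76.6983256774 now. Partner 1 offers 76.6983256774 and keeps 240 − 76.6983256774 = 163.3016743226.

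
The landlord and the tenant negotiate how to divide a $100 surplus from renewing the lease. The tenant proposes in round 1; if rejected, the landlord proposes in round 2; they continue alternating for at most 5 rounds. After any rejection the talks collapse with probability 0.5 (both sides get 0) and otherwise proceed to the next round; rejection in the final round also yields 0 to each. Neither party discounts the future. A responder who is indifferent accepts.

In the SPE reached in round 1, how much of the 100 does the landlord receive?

By backward induction:
Round 5 (the tenant proposes): the landlord will accept anything ≥ 0, so the tenant offers 0 and keeps 100.
Round 4 (the landlord proposes): rejecting gives the tenant an expected 0.5 × 100 = 50, so the landlord offers 50, keeping 50.
Round 3 (the tenant proposes): rejecting gives the landlord an expected 0.5 × 50 = 25, so the tenant offers 25, keeping 75.
Round 2 (the landlord proposes): rejecting gives the tenant an expected 0.5 × 75 = 37.5, so the landlord offers 37.5, keeping 62.5.
Round 1 (the tenant proposes): rejecting gives the landlord an expected 0.5 × 62.5 = 31.25, so the tenant offers 31.25, keeping 68.75.

31.25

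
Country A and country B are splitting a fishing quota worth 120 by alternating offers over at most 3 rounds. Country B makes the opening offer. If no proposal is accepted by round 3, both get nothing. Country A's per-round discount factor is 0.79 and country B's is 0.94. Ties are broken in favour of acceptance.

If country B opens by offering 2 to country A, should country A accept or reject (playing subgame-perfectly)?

Reject

Round 3 (country B proposes): rejection yields 0 for country A; country B offers 0 and keeps 120.
Round 2 (country A proposes): country B can get 120 next round, worth 0.94 × 120 = 112.8 now; country A offers that and keeps 7.2.
So by rejecting in round 1, country A gets 7.2 next round, worth 0.79 × 7.2 = 5.688 now.
Offer 2 < 5.688, so country A rejects.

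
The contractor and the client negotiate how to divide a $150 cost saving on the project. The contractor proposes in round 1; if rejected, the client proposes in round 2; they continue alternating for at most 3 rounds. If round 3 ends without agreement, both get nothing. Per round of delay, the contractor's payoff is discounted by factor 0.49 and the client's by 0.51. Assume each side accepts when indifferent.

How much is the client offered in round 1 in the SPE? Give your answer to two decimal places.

39.02

By backward induction:
Round 3 (the contractor proposes): rejection yields 0 for the client; the contractor offers 0 and keeps 150.
Round 2 (the client proposes): the contractor can get 150 next round, worth 0.49 × 150 = 73.5 now; the client offers that and keeps 76.5.
Round 1 (the contractor proposes): the client can get 76.5 next round, worth 0.51 × 76.5 = 39.015 now; the contractor offers that and keeps 110.985.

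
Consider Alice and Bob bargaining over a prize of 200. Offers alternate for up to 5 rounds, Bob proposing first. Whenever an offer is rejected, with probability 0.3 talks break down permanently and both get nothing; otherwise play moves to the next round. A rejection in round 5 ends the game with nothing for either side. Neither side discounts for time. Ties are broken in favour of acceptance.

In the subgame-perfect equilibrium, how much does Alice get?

62.58

Round 5 (Bob proposes): Alice will accept anything ≥ 0, so Bob offers 0 and keeps 200.
Round 4 (Alice proposes): rejecting gives Bob an expected 0.7 × 200 = 140, so Alice offers 140, keeping 60.
Round 3 (Bob proposes): rejecting gives Alice an expected 0.7 × 60 = 42; Bob offers that and keeps 158.
Round 2 (Alice proposes): rejecting gives Bob an expected 0.7 × 158 = 110.6; Alice offers that and keeps 89.4.
Round 1 (Bob proposes): rejecting gives Alice an expected 0.7 × 89.4 = 62.58. Bob offers 62.58 and keeps 200 − 62.58 = 137.42.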